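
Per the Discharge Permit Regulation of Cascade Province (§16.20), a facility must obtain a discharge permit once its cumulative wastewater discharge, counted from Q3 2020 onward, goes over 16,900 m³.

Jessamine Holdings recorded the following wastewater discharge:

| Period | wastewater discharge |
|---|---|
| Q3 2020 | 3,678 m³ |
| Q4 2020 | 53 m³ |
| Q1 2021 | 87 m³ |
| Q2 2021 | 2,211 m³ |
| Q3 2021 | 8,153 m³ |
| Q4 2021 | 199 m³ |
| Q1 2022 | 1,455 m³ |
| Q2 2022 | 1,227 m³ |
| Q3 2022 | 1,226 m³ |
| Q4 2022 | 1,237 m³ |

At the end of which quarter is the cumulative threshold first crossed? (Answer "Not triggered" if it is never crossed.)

Through Q3 2020: 3,678 m³
Through Q4 2020: 3,731 m³
Through Q1 2021: 3,818 m³
Through Q2 2021: 6,029 m³
Through Q3 2021: 14,182 m³
Through Q4 2021: 14,381 m³
Through Q1 2022: 15,836 m³
Through Q2 2022: 17,063 m³ ← exceeds threshold

Q2 2022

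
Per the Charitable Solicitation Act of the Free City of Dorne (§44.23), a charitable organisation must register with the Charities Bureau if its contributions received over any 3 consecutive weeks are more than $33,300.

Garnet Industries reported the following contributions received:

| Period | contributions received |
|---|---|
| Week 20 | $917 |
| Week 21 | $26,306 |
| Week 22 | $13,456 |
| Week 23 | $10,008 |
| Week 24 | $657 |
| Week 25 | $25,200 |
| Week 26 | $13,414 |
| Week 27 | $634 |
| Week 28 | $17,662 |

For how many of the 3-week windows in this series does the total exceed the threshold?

5

Week 20–Week 22: $917 + $26,306 + $13,456 = $40,679 (over)
Week 21–Week 23: $26,306 + $13,456 + $10,008 = $49,770 (over)
Week 22–Week 24: $13,456 + $10,008 + $657 = $24,121 (under)
Week 23–Week 25: $10,008 + $657 + $25,200 = $35,865 (over)
Week 24–Week 26: $657 + $25,200 + $13,414 = $39,271 (over)
Week 25–Week 27: $25,200 + $13,414 + $634 = $39,248 (over)
Week 26–Week 28: $13,414 + $634 + $17,662 = $31,710 (under)
5 windows exceed the threshold.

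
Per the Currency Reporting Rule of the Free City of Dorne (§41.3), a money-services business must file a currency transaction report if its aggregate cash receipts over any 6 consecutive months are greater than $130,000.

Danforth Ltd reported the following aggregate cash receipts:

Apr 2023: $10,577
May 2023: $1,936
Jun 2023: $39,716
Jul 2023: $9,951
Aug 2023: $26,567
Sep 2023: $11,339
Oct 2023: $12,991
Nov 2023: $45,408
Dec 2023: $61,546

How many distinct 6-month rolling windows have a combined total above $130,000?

2

Apr 2023–Sep 2023: $10,577 + $1,936 + $39,716 + $9,951 + $26,567 + $11,339 = $100,086 (under)
May 2023–Oct 2023: $1,936 + $39,716 + $9,951 + $26,567 + $11,339 + $12,991 = $102,500 (under)
Jun 2023–Nov 2023: $39,716 + $9,951 + $26,567 + $11,339 + $12,991 + $45,408 = $145,972 (over)
Jul 2023–Dec 2023: $9,951 + $26,567 + $11,339 + $12,991 + $45,408 + $61,546 = $167,802 (over)
2 windows exceed the threshold.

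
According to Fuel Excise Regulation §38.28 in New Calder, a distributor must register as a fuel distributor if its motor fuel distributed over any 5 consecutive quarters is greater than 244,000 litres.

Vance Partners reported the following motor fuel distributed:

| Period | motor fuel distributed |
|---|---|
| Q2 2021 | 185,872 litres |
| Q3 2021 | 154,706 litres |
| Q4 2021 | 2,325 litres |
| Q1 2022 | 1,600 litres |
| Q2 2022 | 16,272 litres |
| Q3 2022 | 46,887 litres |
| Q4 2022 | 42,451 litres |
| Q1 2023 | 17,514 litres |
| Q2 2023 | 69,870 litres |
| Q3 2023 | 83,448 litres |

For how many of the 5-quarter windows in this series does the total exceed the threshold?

Q2 2021–Q2 2022: 185,872 litres + 154,706 litres + 2,325 litres + 1,600 litres + 16,272 litres = 360,775 litres (over)
Q3 2021–Q3 2022: 154,706 litres + 2,325 litres + 1,600 litres + 16,272 litres + 46,887 litres = 221,790 litres (under)
Q4 2021–Q4 2022: 2,325 litres + 1,600 litres + 16,272 litres + 46,887 litres + 42,451 litres = 109,535 litres (under)
Q1 2022–Q1 2023: 1,600 litres + 16,272 litres + 46,887 litres + 42,451 litres + 17,514 litres = 124,724 litres (under)
Q2 2022–Q2 2023: 16,272 litres + 46,887 litres + 42,451 litres + 17,514 litres + 69,870 litres = 192,994 litres (under)
Q3 2022–Q3 2023: 46,887 litres + 42,451 litres + 17,514 litres + 69,870 litres + 83,448 litres = 260,170 litres (over)
2 windows exceed the threshold.

2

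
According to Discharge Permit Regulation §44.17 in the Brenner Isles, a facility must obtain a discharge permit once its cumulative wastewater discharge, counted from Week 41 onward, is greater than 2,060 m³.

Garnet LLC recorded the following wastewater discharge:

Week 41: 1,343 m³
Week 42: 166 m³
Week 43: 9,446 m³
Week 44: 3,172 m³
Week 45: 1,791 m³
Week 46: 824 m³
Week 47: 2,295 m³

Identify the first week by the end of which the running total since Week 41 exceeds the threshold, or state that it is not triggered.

Week 43

Through Week 41: 1,343 m³
Through Week 42: 1,509 m³
Through Week 43: 10,955 m³ ← exceeds threshold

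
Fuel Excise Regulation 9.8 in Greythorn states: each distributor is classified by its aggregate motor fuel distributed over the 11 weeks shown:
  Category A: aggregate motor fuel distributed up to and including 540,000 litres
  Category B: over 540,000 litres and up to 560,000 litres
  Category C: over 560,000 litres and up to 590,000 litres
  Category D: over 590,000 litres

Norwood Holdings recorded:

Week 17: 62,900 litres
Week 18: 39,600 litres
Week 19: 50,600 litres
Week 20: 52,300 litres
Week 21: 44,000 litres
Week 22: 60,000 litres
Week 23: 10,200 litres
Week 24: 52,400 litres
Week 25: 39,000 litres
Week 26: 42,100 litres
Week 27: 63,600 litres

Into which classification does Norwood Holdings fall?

Category A

Aggregate motor fuel distributed: 62,900 litres + 39,600 litres + 50,600 litres + 52,300 litres + 44,000 litres + 60,000 litres + 10,200 litres + 52,400 litres + 39,000 litres + 42,100 litres + 63,600 litres = 516,700 litres.
516,700 litres ≤ 540,000 litres, so Category A applies.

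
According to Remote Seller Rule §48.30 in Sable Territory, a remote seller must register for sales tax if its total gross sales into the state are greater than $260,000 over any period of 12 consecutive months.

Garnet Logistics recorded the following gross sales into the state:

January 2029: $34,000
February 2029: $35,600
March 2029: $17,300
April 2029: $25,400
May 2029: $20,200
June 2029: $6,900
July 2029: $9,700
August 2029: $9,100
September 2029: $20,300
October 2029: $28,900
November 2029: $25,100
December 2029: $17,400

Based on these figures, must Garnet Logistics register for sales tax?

No

Total gross sales into the state: $34,000 + $35,600 + $17,300 + $25,400 + $20,200 + $6,900 + $9,700 + $9,100 + $20,300 + $28,900 + $25,100 + $17,400 = $249,900.
$249,900 ≤ $260,000, so the threshold is not exceeded.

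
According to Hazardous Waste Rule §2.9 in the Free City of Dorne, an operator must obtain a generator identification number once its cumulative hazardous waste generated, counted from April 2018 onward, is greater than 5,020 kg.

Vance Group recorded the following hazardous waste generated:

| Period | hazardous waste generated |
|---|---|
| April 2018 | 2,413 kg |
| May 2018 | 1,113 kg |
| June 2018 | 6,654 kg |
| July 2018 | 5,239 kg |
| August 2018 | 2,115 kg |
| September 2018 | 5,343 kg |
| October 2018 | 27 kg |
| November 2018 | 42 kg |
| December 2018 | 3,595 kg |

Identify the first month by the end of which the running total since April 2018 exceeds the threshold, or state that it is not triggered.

Through April 2018: 2,413 kg
Through May 2018: 3,526 kg
Through June 2018: 10,180 kg ← exceeds threshold

June 2018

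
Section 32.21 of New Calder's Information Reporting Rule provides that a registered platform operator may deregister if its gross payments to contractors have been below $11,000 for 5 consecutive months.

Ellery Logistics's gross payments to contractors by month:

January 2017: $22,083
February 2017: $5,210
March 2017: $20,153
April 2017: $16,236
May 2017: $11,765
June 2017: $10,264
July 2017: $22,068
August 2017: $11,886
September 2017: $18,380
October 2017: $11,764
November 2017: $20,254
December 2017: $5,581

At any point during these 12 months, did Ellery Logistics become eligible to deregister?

Months below $11,000: February 2017, June 2017, December 2017.
Longest run of consecutive months below the threshold: 1.
1 < 5, so Ellery Logistics never became eligible.

No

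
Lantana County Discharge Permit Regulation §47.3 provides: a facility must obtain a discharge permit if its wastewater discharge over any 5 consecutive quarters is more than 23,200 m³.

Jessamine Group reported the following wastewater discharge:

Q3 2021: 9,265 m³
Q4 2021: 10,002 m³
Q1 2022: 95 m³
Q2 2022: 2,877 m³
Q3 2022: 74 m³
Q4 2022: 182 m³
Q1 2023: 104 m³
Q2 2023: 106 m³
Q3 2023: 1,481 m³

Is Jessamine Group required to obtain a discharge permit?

No

Q3 2021–Q3 2022: 9,265 m³ + 10,002 m³ + 95 m³ + 2,877 m³ + 74 m³ = 22,313 m³ (under)
Q4 2021–Q4 2022: 10,002 m³ + 95 m³ + 2,877 m³ + 74 m³ + 182 m³ = 13,230 m³ (under)
Q1 2022–Q1 2023: 95 m³ + 2,877 m³ + 74 m³ + 182 m³ + 104 m³ = 3,332 m³ (under)
Q2 2022–Q2 2023: 2,877 m³ + 74 m³ + 182 m³ + 104 m³ + 106 m³ = 3,343 m³ (under)
Q3 2022–Q3 2023: 74 m³ + 182 m³ + 104 m³ + 106 m³ + 1,481 m³ = 1,947 m³ (under)
No window exceeds 23,200 m³.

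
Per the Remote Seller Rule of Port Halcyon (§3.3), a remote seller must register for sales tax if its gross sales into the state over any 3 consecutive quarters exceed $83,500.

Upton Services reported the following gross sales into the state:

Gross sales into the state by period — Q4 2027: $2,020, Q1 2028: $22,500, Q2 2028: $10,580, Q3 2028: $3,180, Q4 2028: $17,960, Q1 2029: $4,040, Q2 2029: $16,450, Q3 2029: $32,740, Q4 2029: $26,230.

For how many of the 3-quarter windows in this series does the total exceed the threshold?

Q4 2027–Q2 2028: $2,020 + $22,500 + $10,580 = $35,100 (under)
Q1 2028–Q3 2028: $22,500 + $10,580 + $3,180 = $36,260 (under)
Q2 2028–Q4 2028: $10,580 + $3,180 + $17,960 = $31,720 (under)
Q3 2028–Q1 2029: $3,180 + $17,960 + $4,040 = $25,180 (under)
Q4 2028–Q2 2029: $17,960 + $4,040 + $16,450 = $38,450 (under)
Q1 2029–Q3 2029: $4,040 + $16,450 + $32,740 = $53,230 (under)
Q2 2029–Q4 2029: $16,450 + $32,740 + $26,230 = $75,420 (under)
0 windows exceed the threshold.

0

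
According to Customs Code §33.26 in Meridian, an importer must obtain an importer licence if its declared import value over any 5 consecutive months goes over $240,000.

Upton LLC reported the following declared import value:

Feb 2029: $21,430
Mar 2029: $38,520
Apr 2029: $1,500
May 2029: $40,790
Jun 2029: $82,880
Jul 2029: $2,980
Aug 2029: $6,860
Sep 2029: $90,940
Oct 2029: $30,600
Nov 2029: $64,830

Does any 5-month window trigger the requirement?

Feb 2029–Jun 2029: $21,430 + $38,520 + $1,500 + $40,790 + $82,880 = $185,120 (under)
Mar 2029–Jul 2029: $38,520 + $1,500 + $40,790 + $82,880 + $2,980 = $166,670 (under)
Apr 2029–Aug 2029: $1,500 + $40,790 + $82,880 + $2,980 + $6,860 = $135,010 (under)
May 2029–Sep 2029: $40,790 + $82,880 + $2,980 + $6,860 + $90,940 = $224,450 (under)
Jun 2029–Oct 2029: $82,880 + $2,980 + $6,860 + $90,940 + $30,600 = $214,260 (under)
Jul 2029–Nov 2029: $2,980 + $6,860 + $90,940 + $30,600 + $64,830 = $196,210 (under)
No window exceeds $240,000.

No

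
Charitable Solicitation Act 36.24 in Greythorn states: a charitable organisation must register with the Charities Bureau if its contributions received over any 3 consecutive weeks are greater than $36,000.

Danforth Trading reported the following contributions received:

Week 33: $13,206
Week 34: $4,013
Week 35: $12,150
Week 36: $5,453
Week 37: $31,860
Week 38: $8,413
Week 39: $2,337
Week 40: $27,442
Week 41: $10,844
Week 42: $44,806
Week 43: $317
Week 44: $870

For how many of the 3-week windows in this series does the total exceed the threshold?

8

Week 33–Week 35: $13,206 + $4,013 + $12,150 = $29,369 (under)
Week 34–Week 36: $4,013 + $12,150 + $5,453 = $21,616 (under)
Week 35–Week 37: $12,150 + $5,453 + $31,860 = $49,463 (over)
Week 36–Week 38: $5,453 + $31,860 + $8,413 = $45,726 (over)
Week 37–Week 39: $31,860 + $8,413 + $2,337 = $42,610 (over)
Week 38–Week 40: $8,413 + $2,337 + $27,442 = $38,192 (over)
Week 39–Week 41: $2,337 + $27,442 + $10,844 = $40,623 (over)
Week 40–Week 42: $27,442 + $10,844 + $44,806 = $83,092 (over)
Week 41–Week 43: $10,844 + $44,806 + $317 = $55,967 (over)
Week 42–Week 44: $44,806 + $317 + $870 = $45,993 (over)
8 windows exceed the threshold.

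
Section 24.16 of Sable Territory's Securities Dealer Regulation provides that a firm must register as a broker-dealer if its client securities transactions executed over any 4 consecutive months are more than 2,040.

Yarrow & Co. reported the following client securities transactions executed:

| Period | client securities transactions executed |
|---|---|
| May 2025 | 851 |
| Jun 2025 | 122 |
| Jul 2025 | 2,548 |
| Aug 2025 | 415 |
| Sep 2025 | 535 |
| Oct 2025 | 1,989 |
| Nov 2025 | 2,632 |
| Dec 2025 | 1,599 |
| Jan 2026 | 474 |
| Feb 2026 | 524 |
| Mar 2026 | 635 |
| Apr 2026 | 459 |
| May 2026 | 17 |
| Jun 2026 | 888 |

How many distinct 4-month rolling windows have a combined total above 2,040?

May 2025–Aug 2025: 851 + 122 + 2,548 + 415 = 3,936 (over)
Jun 2025–Sep 2025: 122 + 2,548 + 415 + 535 = 3,620 (over)
Jul 2025–Oct 2025: 2,548 + 415 + 535 + 1,989 = 5,487 (over)
Aug 2025–Nov 2025: 415 + 535 + 1,989 + 2,632 = 5,571 (over)
Sep 2025–Dec 2025: 535 + 1,989 + 2,632 + 1,599 = 6,755 (over)
Oct 2025–Jan 2026: 1,989 + 2,632 + 1,599 + 474 = 6,694 (over)
Nov 2025–Feb 2026: 2,632 + 1,599 + 474 + 524 = 5,229 (over)
Dec 2025–Mar 2026: 1,599 + 474 + 524 + 635 = 3,232 (over)
Jan 2026–Apr 2026: 474 + 524 + 635 + 459 = 2,092 (over)
Feb 2026–May 2026: 524 + 635 + 459 + 17 = 1,635 (under)
Mar 2026–Jun 2026: 635 + 459 + 17 + 888 = 1,999 (under)
9 windows exceed the threshold.

9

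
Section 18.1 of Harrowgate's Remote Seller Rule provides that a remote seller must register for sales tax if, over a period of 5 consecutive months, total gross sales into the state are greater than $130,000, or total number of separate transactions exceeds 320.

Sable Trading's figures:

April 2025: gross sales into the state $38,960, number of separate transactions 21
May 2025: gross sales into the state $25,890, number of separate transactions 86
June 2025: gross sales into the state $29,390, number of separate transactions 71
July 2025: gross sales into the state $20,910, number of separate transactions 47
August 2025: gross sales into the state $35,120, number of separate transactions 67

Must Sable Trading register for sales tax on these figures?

Yes

Total gross sales into the state: $38,960 + $25,890 + $29,390 + $20,910 + $35,120 = $150,270 (> $130,000).
Total number of separate transactions: 21 + 86 + 71 + 47 + 67 = 292 (≤ 320).
The test is 'or': at least one threshold is exceeded.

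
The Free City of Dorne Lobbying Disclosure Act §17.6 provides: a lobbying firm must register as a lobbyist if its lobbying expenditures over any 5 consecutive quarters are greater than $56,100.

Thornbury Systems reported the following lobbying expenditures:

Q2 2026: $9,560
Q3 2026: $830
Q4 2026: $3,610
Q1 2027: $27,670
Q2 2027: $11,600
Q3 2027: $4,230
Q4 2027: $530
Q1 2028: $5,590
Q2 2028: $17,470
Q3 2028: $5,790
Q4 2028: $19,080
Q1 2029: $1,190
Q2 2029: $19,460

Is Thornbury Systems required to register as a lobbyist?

Q2 2026–Q2 2027: $9,560 + $830 + $3,610 + $27,670 + $11,600 = $53,270 (under)
Q3 2026–Q3 2027: $830 + $3,610 + $27,670 + $11,600 + $4,230 = $47,940 (under)
Q4 2026–Q4 2027: $3,610 + $27,670 + $11,600 + $4,230 + $530 = $47,640 (under)
Q1 2027–Q1 2028: $27,670 + $11,600 + $4,230 + $530 + $5,590 = $49,620 (under)
Q2 2027–Q2 2028: $11,600 + $4,230 + $530 + $5,590 + $17,470 = $39,420 (under)
Q3 2027–Q3 2028: $4,230 + $530 + $5,590 + $17,470 + $5,790 = $33,610 (under)
Q4 2027–Q4 2028: $530 + $5,590 + $17,470 + $5,790 + $19,080 = $48,460 (under)
Q1 2028–Q1 2029: $5,590 + $17,470 + $5,790 + $19,080 + $1,190 = $49,120 (under)
Q2 2028–Q2 2029: $17,470 + $5,790 + $19,080 + $1,190 + $19,460 = $62,990 (over)
At least one window exceeds $56,100.

Yes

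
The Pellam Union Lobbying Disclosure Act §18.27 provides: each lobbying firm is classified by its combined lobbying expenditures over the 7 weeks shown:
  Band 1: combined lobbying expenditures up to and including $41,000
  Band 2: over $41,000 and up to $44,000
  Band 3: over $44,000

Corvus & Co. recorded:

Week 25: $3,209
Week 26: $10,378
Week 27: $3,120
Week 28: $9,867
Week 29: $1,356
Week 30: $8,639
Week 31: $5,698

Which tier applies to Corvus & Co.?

Band 2

Combined lobbying expenditures: $3,209 + $10,378 + $3,120 + $9,867 + $1,356 + $8,639 + $5,698 = $42,267.
$41,000 < $42,267 ≤ $44,000, so Band 2 applies.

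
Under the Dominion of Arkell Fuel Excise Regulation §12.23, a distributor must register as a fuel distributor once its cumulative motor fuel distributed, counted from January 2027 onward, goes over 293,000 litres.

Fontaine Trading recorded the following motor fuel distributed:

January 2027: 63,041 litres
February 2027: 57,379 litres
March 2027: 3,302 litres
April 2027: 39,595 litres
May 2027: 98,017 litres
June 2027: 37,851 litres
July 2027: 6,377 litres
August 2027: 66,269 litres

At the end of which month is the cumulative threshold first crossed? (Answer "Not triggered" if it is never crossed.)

Through January 2027: 63,041 litres
Through February 2027: 120,420 litres
Through March 2027: 123,722 litres
Through April 2027: 163,317 litres
Through May 2027: 261,334 litres
Through June 2027: 299,185 litres ← exceeds threshold

June 2027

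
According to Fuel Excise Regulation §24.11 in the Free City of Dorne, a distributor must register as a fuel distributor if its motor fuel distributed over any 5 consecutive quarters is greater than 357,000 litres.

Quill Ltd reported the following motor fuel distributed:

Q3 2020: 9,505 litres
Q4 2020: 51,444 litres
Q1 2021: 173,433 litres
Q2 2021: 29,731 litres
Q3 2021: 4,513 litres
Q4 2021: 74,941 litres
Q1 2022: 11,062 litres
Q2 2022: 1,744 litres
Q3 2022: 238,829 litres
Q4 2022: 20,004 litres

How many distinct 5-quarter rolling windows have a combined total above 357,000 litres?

Q3 2020–Q3 2021: 9,505 litres + 51,444 litres + 173,433 litres + 29,731 litres + 4,513 litres = 268,626 litres (under)
Q4 2020–Q4 2021: 51,444 litres + 173,433 litres + 29,731 litres + 4,513 litres + 74,941 litres = 334,062 litres (under)
Q1 2021–Q1 2022: 173,433 litres + 29,731 litres + 4,513 litres + 74,941 litres + 11,062 litres = 293,680 litres (under)
Q2 2021–Q2 2022: 29,731 litres + 4,513 litres + 74,941 litres + 11,062 litres + 1,744 litres = 121,991 litres (under)
Q3 2021–Q3 2022: 4,513 litres + 74,941 litres + 11,062 litres + 1,744 litres + 238,829 litres = 331,089 litres (under)
Q4 2021–Q4 2022: 74,941 litres + 11,062 litres + 1,744 litres + 238,829 litres + 20,004 litres = 346,580 litres (under)
0 windows exceed the threshold.

0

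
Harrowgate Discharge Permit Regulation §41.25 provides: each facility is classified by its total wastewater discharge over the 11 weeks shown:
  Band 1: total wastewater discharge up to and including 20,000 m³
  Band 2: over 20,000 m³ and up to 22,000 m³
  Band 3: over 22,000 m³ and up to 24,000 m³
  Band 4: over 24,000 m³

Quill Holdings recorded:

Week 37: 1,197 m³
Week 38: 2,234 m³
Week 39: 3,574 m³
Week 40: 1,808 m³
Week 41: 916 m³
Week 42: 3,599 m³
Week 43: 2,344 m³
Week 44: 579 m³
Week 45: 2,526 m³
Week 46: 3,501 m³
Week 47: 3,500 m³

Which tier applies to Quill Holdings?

Total wastewater discharge: 1,197 m³ + 2,234 m³ + 3,574 m³ + 1,808 m³ + 916 m³ + 3,599 m³ + 2,344 m³ + 579 m³ + 2,526 m³ + 3,501 m³ + 3,500 m³ = 25,778 m³.
25,778 m³ > 24,000 m³, so Band 4 applies.

Band 4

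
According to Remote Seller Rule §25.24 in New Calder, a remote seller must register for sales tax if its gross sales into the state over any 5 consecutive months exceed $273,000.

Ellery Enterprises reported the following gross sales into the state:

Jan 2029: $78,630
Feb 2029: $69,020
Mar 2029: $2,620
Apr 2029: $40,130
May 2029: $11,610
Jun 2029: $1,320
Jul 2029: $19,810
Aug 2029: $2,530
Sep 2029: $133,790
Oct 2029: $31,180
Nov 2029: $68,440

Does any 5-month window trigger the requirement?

Jan 2029–May 2029: $78,630 + $69,020 + $2,620 + $40,130 + $11,610 = $202,010 (under)
Feb 2029–Jun 2029: $69,020 + $2,620 + $40,130 + $11,610 + $1,320 = $124,700 (under)
Mar 2029–Jul 2029: $2,620 + $40,130 + $11,610 + $1,320 + $19,810 = $75,490 (under)
Apr 2029–Aug 2029: $40,130 + $11,610 + $1,320 + $19,810 + $2,530 = $75,400 (under)
May 2029–Sep 2029: $11,610 + $1,320 + $19,810 + $2,530 + $133,790 = $169,060 (under)
Jun 2029–Oct 2029: $1,320 + $19,810 + $2,530 + $133,790 + $31,180 = $188,630 (under)
Jul 2029–Nov 2029: $19,810 + $2,530 + $133,790 + $31,180 + $68,440 = $255,750 (under)
No window exceeds $273,000.

No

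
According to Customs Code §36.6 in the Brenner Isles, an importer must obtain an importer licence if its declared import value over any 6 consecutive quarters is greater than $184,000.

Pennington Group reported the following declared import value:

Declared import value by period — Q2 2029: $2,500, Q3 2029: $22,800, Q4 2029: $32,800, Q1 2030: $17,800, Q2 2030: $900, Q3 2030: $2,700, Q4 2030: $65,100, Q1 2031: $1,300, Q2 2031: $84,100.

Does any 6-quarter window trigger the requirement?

No

Q2 2029–Q3 2030: $2,500 + $22,800 + $32,800 + $17,800 + $900 + $2,700 = $79,500 (under)
Q3 2029–Q4 2030: $22,800 + $32,800 + $17,800 + $900 + $2,700 + $65,100 = $142,100 (under)
Q4 2029–Q1 2031: $32,800 + $17,800 + $900 + $2,700 + $65,100 + $1,300 = $120,600 (under)
Q1 2030–Q2 2031: $17,800 + $900 + $2,700 + $65,100 + $1,300 + $84,100 = $171,900 (under)
No window exceeds $184,000.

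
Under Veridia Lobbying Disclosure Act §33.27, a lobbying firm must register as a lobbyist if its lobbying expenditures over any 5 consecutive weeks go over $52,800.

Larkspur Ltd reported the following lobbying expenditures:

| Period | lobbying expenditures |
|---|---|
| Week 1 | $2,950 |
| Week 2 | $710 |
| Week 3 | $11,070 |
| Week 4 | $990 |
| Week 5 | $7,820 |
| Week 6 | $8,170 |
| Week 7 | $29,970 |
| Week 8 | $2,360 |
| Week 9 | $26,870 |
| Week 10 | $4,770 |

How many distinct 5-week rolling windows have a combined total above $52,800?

Week 1–Week 5: $2,950 + $710 + $11,070 + $990 + $7,820 = $23,540 (under)
Week 2–Week 6: $710 + $11,070 + $990 + $7,820 + $8,170 = $28,760 (under)
Week 3–Week 7: $11,070 + $990 + $7,820 + $8,170 + $29,970 = $58,020 (over)
Week 4–Week 8: $990 + $7,820 + $8,170 + $29,970 + $2,360 = $49,310 (under)
Week 5–Week 9: $7,820 + $8,170 + $29,970 + $2,360 + $26,870 = $75,190 (over)
Week 6–Week 10: $8,170 + $29,970 + $2,360 + $26,870 + $4,770 = $72,140 (over)
3 windows exceed the threshold.

3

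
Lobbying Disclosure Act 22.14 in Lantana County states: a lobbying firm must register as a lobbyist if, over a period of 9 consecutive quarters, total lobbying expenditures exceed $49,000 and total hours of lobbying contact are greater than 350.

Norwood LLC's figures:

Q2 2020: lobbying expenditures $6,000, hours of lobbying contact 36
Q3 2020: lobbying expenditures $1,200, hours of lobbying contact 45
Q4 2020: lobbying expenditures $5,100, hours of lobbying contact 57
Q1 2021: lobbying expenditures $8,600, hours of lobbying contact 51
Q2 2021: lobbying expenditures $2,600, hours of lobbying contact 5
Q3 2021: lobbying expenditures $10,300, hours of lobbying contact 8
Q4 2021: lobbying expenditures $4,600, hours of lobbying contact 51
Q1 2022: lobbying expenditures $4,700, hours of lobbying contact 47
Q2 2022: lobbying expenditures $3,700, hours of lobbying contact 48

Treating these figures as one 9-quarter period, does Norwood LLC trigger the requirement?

Total lobbying expenditures: $6,000 + $1,200 + $5,100 + $8,600 + $2,600 + $10,300 + $4,600 + $4,700 + $3,700 = $46,800 (≤ $49,000).
Total hours of lobbying contact: 36 + 45 + 57 + 51 + 5 + 8 + 51 + 47 + 48 = 348 (≤ 350).
The test is 'and': the rule requires both, and at least one is not exceeded.

No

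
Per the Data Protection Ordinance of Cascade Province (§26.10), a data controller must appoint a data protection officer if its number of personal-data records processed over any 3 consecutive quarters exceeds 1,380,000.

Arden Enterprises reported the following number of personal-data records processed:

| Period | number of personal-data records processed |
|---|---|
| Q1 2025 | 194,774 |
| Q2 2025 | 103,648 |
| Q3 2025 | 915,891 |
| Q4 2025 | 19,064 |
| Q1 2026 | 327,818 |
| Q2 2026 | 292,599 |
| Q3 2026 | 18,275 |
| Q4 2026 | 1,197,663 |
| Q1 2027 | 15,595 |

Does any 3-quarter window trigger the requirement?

Yes

Q1 2025–Q3 2025: 194,774 + 103,648 + 915,891 = 1,214,313 (under)
Q2 2025–Q4 2025: 103,648 + 915,891 + 19,064 = 1,038,603 (under)
Q3 2025–Q1 2026: 915,891 + 19,064 + 327,818 = 1,262,773 (under)
Q4 2025–Q2 2026: 19,064 + 327,818 + 292,599 = 639,481 (under)
Q1 2026–Q3 2026: 327,818 + 292,599 + 18,275 = 638,692 (under)
Q2 2026–Q4 2026: 292,599 + 18,275 + 1,197,663 = 1,508,537 (over)
Q3 2026–Q1 2027: 18,275 + 1,197,663 + 15,595 = 1,231,533 (under)
At least one window exceeds 1,380,000.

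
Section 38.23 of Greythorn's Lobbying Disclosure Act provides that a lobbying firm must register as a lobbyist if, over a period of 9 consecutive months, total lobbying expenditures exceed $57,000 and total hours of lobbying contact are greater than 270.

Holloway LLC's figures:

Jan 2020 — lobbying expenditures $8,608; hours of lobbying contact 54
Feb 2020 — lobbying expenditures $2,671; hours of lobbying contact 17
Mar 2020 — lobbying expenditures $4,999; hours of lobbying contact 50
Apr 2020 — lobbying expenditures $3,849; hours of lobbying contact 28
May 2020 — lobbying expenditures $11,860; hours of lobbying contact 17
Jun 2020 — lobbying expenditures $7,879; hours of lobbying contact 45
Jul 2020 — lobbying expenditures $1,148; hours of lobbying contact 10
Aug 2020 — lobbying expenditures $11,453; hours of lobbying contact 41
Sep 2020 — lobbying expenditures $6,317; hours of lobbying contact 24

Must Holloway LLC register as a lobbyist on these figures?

Total lobbying expenditures: $8,608 + $2,671 + $4,999 + $3,849 + $11,860 + $7,879 + $1,148 + $11,453 + $6,317 = $58,784 (> $57,000).
Total hours of lobbying contact: 54 + 17 + 50 + 28 + 17 + 45 + 10 + 41 + 24 = 286 (> 270).
The test is 'and': both thresholds are exceeded.

Yes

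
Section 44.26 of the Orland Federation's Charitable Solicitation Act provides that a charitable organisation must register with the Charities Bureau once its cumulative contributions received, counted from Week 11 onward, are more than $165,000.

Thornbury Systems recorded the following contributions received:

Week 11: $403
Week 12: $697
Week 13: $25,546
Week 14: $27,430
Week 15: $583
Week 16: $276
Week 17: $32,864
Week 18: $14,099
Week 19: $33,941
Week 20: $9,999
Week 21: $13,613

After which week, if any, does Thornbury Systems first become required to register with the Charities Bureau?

Through Week 11: $403
Through Week 12: $1,100
Through Week 13: $26,646
Through Week 14: $54,076
Through Week 15: $54,659
Through Week 16: $54,935
Through Week 17: $87,799
Through Week 18: $101,898
Through Week 19: $135,839
Through Week 20: $145,838
Through Week 21: $159,451
Final cumulative total $159,451 ≤ $165,000; the threshold is never exceeded.

Not triggered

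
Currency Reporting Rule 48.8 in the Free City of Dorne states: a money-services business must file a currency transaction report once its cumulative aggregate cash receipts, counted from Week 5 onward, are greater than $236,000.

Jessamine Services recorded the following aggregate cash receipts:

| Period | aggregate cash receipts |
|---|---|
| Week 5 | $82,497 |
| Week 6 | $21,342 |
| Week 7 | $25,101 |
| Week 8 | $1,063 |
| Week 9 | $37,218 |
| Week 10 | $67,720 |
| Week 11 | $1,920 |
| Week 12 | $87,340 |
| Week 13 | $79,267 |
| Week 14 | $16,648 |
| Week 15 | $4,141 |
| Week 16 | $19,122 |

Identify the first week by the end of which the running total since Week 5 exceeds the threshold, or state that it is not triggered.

Through Week 5: $82,497
Through Week 6: $103,839
Through Week 7: $128,940
Through Week 8: $130,003
Through Week 9: $167,221
Through Week 10: $234,941
Through Week 11: $236,861 ← exceeds threshold

Week 11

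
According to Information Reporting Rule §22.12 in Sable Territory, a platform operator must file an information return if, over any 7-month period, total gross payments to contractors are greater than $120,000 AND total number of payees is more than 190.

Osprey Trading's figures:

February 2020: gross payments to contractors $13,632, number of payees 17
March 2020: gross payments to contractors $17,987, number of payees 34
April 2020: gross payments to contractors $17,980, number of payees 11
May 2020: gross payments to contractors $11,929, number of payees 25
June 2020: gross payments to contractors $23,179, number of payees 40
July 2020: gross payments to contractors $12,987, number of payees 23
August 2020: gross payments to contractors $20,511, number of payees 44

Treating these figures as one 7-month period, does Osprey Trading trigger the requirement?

Total gross payments to contractors: $13,632 + $17,987 + $17,980 + $11,929 + $23,179 + $12,987 + $20,511 = $118,205 (≤ $120,000).
Total number of payees: 17 + 34 + 11 + 25 + 40 + 23 + 44 = 194 (> 190).
The test is 'and': the rule requires both, and at least one is not exceeded.

No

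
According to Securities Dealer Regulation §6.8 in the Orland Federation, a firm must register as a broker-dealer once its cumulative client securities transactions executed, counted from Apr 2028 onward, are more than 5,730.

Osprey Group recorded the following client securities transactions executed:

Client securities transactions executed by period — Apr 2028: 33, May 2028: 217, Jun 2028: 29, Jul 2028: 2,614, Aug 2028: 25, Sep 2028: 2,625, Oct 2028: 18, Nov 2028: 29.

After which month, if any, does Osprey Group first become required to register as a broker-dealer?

Through Apr 2028: 33
Through May 2028: 250
Through Jun 2028: 279
Through Jul 2028: 2,893
Through Aug 2028: 2,918
Through Sep 2028: 5,543
Through Oct 2028: 5,561
Through Nov 2028: 5,590
Final cumulative total 5,590 ≤ 5,730; the threshold is never exceeded.

Not triggered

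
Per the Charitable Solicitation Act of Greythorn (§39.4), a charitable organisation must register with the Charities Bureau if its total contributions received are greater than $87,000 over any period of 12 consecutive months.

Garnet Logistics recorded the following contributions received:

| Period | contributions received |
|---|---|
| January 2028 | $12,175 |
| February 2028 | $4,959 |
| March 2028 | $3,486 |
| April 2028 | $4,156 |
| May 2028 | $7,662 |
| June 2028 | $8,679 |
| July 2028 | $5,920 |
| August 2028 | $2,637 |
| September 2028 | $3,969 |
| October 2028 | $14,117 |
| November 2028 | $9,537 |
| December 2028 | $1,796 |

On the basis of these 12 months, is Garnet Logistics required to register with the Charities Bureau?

Total contributions received: $12,175 + $4,959 + $3,486 + $4,156 + $7,662 + $8,679 + $5,920 + $2,637 + $3,969 + $14,117 + $9,537 + $1,796 = $79,093.
$79,093 ≤ $87,000, so the threshold is not exceeded.

No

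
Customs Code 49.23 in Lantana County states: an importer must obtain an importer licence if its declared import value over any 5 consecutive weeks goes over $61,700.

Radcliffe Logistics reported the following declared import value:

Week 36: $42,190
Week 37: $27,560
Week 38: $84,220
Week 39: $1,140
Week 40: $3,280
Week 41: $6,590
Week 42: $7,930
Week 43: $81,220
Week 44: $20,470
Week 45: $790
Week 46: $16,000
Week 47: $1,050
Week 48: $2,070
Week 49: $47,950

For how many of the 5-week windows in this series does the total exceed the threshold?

Week 36–Week 40: $42,190 + $27,560 + $84,220 + $1,140 + $3,280 = $158,390 (over)
Week 37–Week 41: $27,560 + $84,220 + $1,140 + $3,280 + $6,590 = $122,790 (over)
Week 38–Week 42: $84,220 + $1,140 + $3,280 + $6,590 + $7,930 = $103,160 (over)
Week 39–Week 43: $1,140 + $3,280 + $6,590 + $7,930 + $81,220 = $100,160 (over)
Week 40–Week 44: $3,280 + $6,590 + $7,930 + $81,220 + $20,470 = $119,490 (over)
Week 41–Week 45: $6,590 + $7,930 + $81,220 + $20,470 + $790 = $117,000 (over)
Week 42–Week 46: $7,930 + $81,220 + $20,470 + $790 + $16,000 = $126,410 (over)
Week 43–Week 47: $81,220 + $20,470 + $790 + $16,000 + $1,050 = $119,530 (over)
Week 44–Week 48: $20,470 + $790 + $16,000 + $1,050 + $2,070 = $40,380 (under)
Week 45–Week 49: $790 + $16,000 + $1,050 + $2,070 + $47,950 = $67,860 (over)
9 windows exceed the threshold.

9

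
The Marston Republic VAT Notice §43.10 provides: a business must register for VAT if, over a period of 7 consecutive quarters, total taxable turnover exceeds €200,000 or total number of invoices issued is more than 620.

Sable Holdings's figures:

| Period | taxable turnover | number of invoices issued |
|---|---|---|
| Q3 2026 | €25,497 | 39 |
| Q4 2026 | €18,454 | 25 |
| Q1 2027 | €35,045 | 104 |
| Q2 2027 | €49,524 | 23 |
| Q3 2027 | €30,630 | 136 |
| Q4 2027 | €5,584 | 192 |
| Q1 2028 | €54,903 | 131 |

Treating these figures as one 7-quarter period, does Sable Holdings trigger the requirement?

Yes

Total taxable turnover: €25,497 + €18,454 + €35,045 + €49,524 + €30,630 + €5,584 + €54,903 = €219,637 (> €200,000).
Total number of invoices issued: 39 + 25 + 104 + 23 + 136 + 192 + 131 = 650 (> 620).
The test is 'or': at least one threshold is exceeded.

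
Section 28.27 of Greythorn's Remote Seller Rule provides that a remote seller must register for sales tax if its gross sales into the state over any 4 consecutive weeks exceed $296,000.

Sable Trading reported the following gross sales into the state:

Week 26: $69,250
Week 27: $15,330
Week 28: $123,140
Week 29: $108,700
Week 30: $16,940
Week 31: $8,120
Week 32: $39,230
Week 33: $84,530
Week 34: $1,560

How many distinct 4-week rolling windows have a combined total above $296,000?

1

Week 26–Week 29: $69,250 + $15,330 + $123,140 + $108,700 = $316,420 (over)
Week 27–Week 30: $15,330 + $123,140 + $108,700 + $16,940 = $264,110 (under)
Week 28–Week 31: $123,140 + $108,700 + $16,940 + $8,120 = $256,900 (under)
Week 29–Week 32: $108,700 + $16,940 + $8,120 + $39,230 = $172,990 (under)
Week 30–Week 33: $16,940 + $8,120 + $39,230 + $84,530 = $148,820 (under)
Week 31–Week 34: $8,120 + $39,230 + $84,530 + $1,560 = $133,440 (under)
1 window exceeds the threshold.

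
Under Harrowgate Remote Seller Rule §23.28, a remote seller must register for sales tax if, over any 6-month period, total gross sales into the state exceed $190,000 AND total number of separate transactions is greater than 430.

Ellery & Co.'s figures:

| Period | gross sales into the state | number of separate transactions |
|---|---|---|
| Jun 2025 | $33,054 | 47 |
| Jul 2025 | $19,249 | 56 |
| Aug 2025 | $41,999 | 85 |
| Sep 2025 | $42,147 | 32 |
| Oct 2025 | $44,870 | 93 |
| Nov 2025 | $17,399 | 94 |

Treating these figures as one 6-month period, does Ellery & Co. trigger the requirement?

Total gross sales into the state: $33,054 + $19,249 + $41,999 + $42,147 + $44,870 + $17,399 = $198,718 (> $190,000).
Total number of separate transactions: 47 + 56 + 85 + 32 + 93 + 94 = 407 (≤ 430).
The test is 'and': the rule requires both, and at least one is not exceeded.

No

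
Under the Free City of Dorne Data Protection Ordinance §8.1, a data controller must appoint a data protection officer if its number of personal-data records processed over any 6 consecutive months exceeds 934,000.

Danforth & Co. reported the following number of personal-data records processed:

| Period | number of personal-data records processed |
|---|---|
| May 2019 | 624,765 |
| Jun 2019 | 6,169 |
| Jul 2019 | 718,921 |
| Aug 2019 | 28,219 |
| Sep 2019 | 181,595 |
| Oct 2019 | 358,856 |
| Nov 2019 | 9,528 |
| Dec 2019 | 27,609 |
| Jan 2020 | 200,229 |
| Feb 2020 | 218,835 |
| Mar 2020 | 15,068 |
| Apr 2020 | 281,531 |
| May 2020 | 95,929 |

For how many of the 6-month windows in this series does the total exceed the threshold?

4

May 2019–Oct 2019: 624,765 + 6,169 + 718,921 + 28,219 + 181,595 + 358,856 = 1,918,525 (over)
Jun 2019–Nov 2019: 6,169 + 718,921 + 28,219 + 181,595 + 358,856 + 9,528 = 1,303,288 (over)
Jul 2019–Dec 2019: 718,921 + 28,219 + 181,595 + 358,856 + 9,528 + 27,609 = 1,324,728 (over)
Aug 2019–Jan 2020: 28,219 + 181,595 + 358,856 + 9,528 + 27,609 + 200,229 = 806,036 (under)
Sep 2019–Feb 2020: 181,595 + 358,856 + 9,528 + 27,609 + 200,229 + 218,835 = 996,652 (over)
Oct 2019–Mar 2020: 358,856 + 9,528 + 27,609 + 200,229 + 218,835 + 15,068 = 830,125 (under)
Nov 2019–Apr 2020: 9,528 + 27,609 + 200,229 + 218,835 + 15,068 + 281,531 = 752,800 (under)
Dec 2019–May 2020: 27,609 + 200,229 + 218,835 + 15,068 + 281,531 + 95,929 = 839,201 (under)
4 windows exceed the threshold.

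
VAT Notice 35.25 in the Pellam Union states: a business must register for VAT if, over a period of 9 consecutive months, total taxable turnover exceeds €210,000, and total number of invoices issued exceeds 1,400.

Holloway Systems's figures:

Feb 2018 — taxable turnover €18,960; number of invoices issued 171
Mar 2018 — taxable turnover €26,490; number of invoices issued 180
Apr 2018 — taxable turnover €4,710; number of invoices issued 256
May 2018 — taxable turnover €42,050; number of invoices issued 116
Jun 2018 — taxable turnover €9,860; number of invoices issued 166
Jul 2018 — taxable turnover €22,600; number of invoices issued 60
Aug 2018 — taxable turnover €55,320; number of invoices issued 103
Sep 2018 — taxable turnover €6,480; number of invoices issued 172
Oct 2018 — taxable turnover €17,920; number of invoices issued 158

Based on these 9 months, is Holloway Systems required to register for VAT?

No

Total taxable turnover: €18,960 + €26,490 + €4,710 + €42,050 + €9,860 + €22,600 + €55,320 + €6,480 + €17,920 = €204,390 (≤ €210,000).
Total number of invoices issued: 171 + 180 + 256 + 116 + 166 + 60 + 103 + 172 + 158 = 1,382 (≤ 1,400).
The test is 'and': the rule requires both, and at least one is not exceeded.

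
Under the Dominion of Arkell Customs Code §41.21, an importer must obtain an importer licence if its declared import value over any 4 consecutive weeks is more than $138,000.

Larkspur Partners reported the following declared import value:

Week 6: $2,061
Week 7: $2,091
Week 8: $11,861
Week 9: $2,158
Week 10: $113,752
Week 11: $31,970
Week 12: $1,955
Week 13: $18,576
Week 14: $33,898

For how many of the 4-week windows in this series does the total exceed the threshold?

3

Week 6–Week 9: $2,061 + $2,091 + $11,861 + $2,158 = $18,171 (under)
Week 7–Week 10: $2,091 + $11,861 + $2,158 + $113,752 = $129,862 (under)
Week 8–Week 11: $11,861 + $2,158 + $113,752 + $31,970 = $159,741 (over)
Week 9–Week 12: $2,158 + $113,752 + $31,970 + $1,955 = $149,835 (over)
Week 10–Week 13: $113,752 + $31,970 + $1,955 + $18,576 = $166,253 (over)
Week 11–Week 14: $31,970 + $1,955 + $18,576 + $33,898 = $86,399 (under)
3 windows exceed the threshold.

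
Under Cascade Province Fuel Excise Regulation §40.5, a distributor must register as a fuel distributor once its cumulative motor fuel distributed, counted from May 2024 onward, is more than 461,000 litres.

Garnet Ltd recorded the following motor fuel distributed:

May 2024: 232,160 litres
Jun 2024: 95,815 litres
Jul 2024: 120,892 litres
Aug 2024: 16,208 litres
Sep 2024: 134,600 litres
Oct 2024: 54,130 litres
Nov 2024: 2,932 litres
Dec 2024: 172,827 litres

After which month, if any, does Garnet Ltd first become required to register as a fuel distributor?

Aug 2024

Through May 2024: 232,160 litres
Through Jun 2024: 327,975 litres
Through Jul 2024: 448,867 litres
Through Aug 2024: 465,075 litres ← exceeds threshold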